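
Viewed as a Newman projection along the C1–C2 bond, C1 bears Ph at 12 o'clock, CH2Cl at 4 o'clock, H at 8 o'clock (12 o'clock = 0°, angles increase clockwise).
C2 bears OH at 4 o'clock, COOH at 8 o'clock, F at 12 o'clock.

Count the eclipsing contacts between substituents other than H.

Non-H eclipsing pairs: Ph(0°)/F(0°); CH2Cl(120°)/OH(120°) — 2 interactions.

2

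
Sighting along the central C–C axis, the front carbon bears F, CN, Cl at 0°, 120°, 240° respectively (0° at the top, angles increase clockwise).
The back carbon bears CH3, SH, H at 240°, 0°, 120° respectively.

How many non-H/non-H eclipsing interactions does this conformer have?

Non-H eclipsing pairs: F(0°)/SH(0°); Cl(240°)/CH3(240°) — 2 interactions.

2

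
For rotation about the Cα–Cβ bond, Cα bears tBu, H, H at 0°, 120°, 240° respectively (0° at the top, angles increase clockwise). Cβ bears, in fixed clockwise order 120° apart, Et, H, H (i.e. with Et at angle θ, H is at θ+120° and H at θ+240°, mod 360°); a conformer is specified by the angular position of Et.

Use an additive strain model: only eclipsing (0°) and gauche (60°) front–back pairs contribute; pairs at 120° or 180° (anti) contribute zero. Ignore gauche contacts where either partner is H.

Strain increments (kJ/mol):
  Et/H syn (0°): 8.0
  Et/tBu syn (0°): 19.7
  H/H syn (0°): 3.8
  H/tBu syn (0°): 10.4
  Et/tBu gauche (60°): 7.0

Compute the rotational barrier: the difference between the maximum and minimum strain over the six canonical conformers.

27.3 kJ/mol

Et at 0° is eclipsed. tBu at 0° is eclipsed with Et at 0° (19.7); H at 120° is eclipsed with H at 120° (3.8); H at 240° is eclipsed with H at 240° (3.8). Total 27.3 kJ/mol.
Et at 60° is staggered. tBu at 0° is gauche with Et at 60° (7.0). Total 7.0 kJ/mol.
Et at 120° is eclipsed. tBu at 0° is eclipsed with H at 0° (10.4); H at 120° is eclipsed with Et at 120° (8.0); H at 240° is eclipsed with H at 240° (3.8). Total 22.2 kJ/mol.
Et at 180° (staggered): no non-H gauche contacts → 0.0 kJ/mol.
Et at 240° is eclipsed. tBu at 0° is eclipsed with H at 0° (10.4); H at 120° is eclipsed with H at 120° (3.8); H at 240° is eclipsed with Et at 240° (8.0). Total 22.2 kJ/mol.
Et at 300° is staggered. tBu at 0° is gauche with Et at 300° (7.0). Total 7.0 kJ/mol.
Max at 0° (27.3 kJ/mol), min at 180° (0.0 kJ/mol); barrier = 27.3 kJ/mol.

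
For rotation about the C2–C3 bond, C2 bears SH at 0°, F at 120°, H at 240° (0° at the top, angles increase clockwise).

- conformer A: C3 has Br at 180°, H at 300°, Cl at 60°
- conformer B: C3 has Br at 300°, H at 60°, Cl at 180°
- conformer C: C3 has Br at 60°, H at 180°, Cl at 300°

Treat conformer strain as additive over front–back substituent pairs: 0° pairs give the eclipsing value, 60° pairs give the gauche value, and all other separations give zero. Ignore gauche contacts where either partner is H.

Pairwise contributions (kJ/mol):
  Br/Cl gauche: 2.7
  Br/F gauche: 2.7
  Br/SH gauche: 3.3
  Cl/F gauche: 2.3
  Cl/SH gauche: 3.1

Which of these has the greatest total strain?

A (staggered): SH(0°)/Cl(60°) gauche 3.1; F(120°)/Br(180°) gauche 2.7; F(120°)/Cl(60°) gauche 2.3 → 8.1 kJ/mol.
B (staggered): SH(0°)/Br(300°) gauche 3.3; F(120°)/Cl(180°) gauche 2.3 → 5.6 kJ/mol.
C (staggered): SH(0°)/Br(60°) gauche 3.3; SH(0°)/Cl(300°) gauche 3.1; F(120°)/Br(60°) gauche 2.7 → 9.1 kJ/mol.
C has the highest total (9.1 kJ/mol).

C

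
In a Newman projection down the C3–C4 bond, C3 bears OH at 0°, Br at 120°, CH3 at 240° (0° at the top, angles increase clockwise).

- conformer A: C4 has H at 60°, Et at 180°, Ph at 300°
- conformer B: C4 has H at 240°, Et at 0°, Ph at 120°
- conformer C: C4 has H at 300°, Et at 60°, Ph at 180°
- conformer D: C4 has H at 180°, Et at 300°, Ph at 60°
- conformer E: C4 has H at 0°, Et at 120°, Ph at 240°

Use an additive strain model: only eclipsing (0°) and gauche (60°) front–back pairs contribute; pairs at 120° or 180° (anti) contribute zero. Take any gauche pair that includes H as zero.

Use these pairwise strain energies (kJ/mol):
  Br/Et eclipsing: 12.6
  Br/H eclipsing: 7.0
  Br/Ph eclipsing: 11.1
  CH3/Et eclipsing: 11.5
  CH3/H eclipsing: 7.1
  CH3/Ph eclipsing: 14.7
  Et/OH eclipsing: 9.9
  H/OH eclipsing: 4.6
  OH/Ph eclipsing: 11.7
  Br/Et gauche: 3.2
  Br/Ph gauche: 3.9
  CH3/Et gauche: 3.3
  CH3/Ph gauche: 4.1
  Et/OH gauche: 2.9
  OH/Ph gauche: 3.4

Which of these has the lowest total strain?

A is staggered. OH at 0° is gauche with Ph at 300° (3.4); Br at 120° is gauche with Et at 180° (3.2); CH3 at 240° is gauche with Et at 180° (3.3); CH3 at 240° is gauche with Ph at 300° (4.1). Total 14.0 kJ/mol.
B is eclipsed. OH at 0° is eclipsed with Et at 0° (9.9); Br at 120° is eclipsed with Ph at 120° (11.1); CH3 at 240° is eclipsed with H at 240° (7.1). Total 28.1 kJ/mol.
C is staggered. OH at 0° is gauche with Et at 60° (2.9); Br at 120° is gauche with Et at 60° (3.2); Br at 120° is gauche with Ph at 180° (3.9); CH3 at 240° is gauche with Ph at 180° (4.1). Total 14.1 kJ/mol.
D is staggered. OH at 0° is gauche with Et at 300° (2.9); OH at 0° is gauche with Ph at 60° (3.4); Br at 120° is gauche with Ph at 60° (3.9); CH3 at 240° is gauche with Et at 300° (3.3). Total 13.5 kJ/mol.
E is eclipsed. OH at 0° is eclipsed with H at 0° (4.6); Br at 120° is eclipsed with Et at 120° (12.6); CH3 at 240° is eclipsed with Ph at 240° (14.7). Total 31.9 kJ/mol.
D has the lowest total (13.5 kJ/mol).

D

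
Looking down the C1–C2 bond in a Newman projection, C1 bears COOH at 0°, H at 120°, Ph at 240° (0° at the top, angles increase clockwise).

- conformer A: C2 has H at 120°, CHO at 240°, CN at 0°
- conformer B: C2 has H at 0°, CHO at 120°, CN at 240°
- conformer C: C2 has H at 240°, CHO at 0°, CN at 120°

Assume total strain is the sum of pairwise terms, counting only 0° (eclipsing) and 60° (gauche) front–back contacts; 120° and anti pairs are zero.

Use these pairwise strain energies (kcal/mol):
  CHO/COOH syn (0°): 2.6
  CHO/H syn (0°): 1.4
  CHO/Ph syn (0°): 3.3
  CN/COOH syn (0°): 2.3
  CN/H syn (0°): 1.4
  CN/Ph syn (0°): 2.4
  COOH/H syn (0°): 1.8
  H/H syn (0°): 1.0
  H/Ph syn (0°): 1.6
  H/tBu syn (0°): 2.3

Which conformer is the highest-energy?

A is eclipsed. COOH at 0° is eclipsed with CN at 0° (2.3); H at 120° is eclipsed with H at 120° (1.0); Ph at 240° is eclipsed with CHO at 240° (3.3). Total 6.6 kcal/mol.
B is eclipsed. COOH at 0° is eclipsed with H at 0° (1.8); H at 120° is eclipsed with CHO at 120° (1.4); Ph at 240° is eclipsed with CN at 240° (2.4). Total 5.6 kcal/mol.
C is eclipsed. COOH at 0° is eclipsed with CHO at 0° (2.6); H at 120° is eclipsed with CN at 120° (1.4); Ph at 240° is eclipsed with H at 240° (1.6). Total 5.6 kcal/mol.
A has the highest total (6.6 kcal/mol).

A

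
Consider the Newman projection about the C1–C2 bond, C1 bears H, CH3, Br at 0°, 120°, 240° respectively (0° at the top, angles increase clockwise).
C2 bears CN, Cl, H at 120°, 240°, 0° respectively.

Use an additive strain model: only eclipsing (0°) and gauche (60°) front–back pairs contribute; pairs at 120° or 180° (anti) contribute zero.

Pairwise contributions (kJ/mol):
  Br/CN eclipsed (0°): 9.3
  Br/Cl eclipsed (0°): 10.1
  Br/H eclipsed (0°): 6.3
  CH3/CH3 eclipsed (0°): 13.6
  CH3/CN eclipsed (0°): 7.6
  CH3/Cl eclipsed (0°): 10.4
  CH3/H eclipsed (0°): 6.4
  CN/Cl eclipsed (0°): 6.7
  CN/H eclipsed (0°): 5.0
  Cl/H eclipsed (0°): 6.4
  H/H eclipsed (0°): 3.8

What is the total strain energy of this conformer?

21.5 kJ/mol

This conformer is eclipsed. H at 0° is eclipsed with H at 0° (3.8); CH3 at 120° is eclipsed with CN at 120° (7.6); Br at 240° is eclipsed with Cl at 240° (10.1). Total 21.5 kJ/mol.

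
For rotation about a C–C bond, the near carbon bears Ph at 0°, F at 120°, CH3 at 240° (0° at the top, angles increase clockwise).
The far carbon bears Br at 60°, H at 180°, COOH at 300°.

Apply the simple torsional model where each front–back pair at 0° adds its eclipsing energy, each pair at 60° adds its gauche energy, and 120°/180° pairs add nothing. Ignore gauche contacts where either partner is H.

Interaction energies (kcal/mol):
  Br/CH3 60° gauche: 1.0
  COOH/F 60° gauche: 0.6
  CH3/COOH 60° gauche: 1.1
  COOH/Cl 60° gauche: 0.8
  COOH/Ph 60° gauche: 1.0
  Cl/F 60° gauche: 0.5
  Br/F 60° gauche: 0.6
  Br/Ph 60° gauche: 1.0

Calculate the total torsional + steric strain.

3.7 kcal/mol

This conformer (staggered): Ph(0°)/Br(60°) gauche 1.0; Ph(0°)/COOH(300°) gauche 1.0; F(120°)/Br(60°) gauche 0.6; CH3(240°)/COOH(300°) gauche 1.1 → 3.7 kcal/mol.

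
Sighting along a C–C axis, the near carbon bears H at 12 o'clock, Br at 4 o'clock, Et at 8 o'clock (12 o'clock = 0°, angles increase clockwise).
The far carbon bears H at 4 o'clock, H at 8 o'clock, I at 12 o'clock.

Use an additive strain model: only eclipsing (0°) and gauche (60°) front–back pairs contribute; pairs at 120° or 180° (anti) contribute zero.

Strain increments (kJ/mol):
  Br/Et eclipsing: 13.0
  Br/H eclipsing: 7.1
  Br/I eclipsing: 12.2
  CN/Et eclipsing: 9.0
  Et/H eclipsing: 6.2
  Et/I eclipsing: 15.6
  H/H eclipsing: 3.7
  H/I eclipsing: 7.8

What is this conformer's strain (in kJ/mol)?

21.1 kJ/mol

This conformer (eclipsed): H–I eclipsed, Br–H eclipsed, Et–H eclipsed; 7.8 + 7.1 + 6.2 = 21.1 kJ/mol.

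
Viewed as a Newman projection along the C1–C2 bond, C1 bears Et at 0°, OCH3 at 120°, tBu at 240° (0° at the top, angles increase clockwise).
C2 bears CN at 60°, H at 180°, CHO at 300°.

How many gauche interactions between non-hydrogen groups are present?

Non-H gauche pairs: Et(0°)/CN(60°); Et(0°)/CHO(300°); OCH3(120°)/CN(60°); tBu(240°)/CHO(300°) — 4 interactions.

4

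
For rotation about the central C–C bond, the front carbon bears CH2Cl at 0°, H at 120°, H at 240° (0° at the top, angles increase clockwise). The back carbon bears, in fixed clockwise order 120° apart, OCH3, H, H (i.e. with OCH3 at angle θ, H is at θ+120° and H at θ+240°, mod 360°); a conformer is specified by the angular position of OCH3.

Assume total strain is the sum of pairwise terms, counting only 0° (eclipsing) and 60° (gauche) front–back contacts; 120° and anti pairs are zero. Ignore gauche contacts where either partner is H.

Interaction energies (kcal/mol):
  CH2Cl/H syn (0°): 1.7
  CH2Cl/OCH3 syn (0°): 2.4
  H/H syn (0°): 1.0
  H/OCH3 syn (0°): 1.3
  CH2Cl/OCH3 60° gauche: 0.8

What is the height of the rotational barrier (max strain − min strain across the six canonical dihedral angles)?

4.4 kcal/mol

OCH3 at 0° (eclipsed): CH2Cl(0°)/OCH3(0°) eclipsed 2.4; H(120°)/H(120°) eclipsed 1.0; H(240°)/H(240°) eclipsed 1.0 → 4.4 kcal/mol.
OCH3 at 60° (staggered): CH2Cl(0°)/OCH3(60°) gauche 0.8 → 0.8 kcal/mol.
OCH3 at 120° (eclipsed): CH2Cl(0°)/H(0°) eclipsed 1.7; H(120°)/OCH3(120°) eclipsed 1.3; H(240°)/H(240°) eclipsed 1.0 → 4.0 kcal/mol.
OCH3 at 180° (staggered): no non-H gauche contacts → 0.0 kcal/mol.
OCH3 at 240° (eclipsed): CH2Cl(0°)/H(0°) eclipsed 1.7; H(120°)/H(120°) eclipsed 1.0; H(240°)/OCH3(240°) eclipsed 1.3 → 4.0 kcal/mol.
OCH3 at 300° (staggered): CH2Cl(0°)/OCH3(300°) gauche 0.8 → 0.8 kcal/mol.
Max at 0° (4.4 kcal/mol), min at 180° (0.0 kcal/mol); barrier = 4.4 kcal/mol.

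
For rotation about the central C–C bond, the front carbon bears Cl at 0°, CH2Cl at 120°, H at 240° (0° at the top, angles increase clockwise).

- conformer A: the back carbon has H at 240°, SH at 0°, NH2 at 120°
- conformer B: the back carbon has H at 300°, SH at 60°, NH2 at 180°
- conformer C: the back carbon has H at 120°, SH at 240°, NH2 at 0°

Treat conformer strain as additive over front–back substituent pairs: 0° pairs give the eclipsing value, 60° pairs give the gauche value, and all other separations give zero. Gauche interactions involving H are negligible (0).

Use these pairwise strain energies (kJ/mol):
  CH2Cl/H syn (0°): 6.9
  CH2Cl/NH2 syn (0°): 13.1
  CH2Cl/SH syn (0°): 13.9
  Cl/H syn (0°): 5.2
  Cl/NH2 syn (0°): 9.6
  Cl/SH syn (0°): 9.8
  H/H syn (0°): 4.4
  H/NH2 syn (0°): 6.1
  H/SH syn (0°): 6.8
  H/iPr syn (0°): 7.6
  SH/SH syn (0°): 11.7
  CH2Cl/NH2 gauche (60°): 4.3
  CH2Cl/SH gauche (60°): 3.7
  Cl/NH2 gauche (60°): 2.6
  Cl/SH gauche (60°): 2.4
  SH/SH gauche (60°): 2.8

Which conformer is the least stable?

A is eclipsed. Cl at 0° is eclipsed with SH at 0° (9.8); CH2Cl at 120° is eclipsed with NH2 at 120° (13.1); H at 240° is eclipsed with H at 240° (4.4). Total 27.3 kJ/mol.
B is staggered. Cl at 0° is gauche with SH at 60° (2.4); CH2Cl at 120° is gauche with SH at 60° (3.7); CH2Cl at 120° is gauche with NH2 at 180° (4.3). Total 10.4 kJ/mol.
C is eclipsed. Cl at 0° is eclipsed with NH2 at 0° (9.6); CH2Cl at 120° is eclipsed with H at 120° (6.9); H at 240° is eclipsed with SH at 240° (6.8). Total 23.3 kJ/mol.
A has the highest total (27.3 kJ/mol).

A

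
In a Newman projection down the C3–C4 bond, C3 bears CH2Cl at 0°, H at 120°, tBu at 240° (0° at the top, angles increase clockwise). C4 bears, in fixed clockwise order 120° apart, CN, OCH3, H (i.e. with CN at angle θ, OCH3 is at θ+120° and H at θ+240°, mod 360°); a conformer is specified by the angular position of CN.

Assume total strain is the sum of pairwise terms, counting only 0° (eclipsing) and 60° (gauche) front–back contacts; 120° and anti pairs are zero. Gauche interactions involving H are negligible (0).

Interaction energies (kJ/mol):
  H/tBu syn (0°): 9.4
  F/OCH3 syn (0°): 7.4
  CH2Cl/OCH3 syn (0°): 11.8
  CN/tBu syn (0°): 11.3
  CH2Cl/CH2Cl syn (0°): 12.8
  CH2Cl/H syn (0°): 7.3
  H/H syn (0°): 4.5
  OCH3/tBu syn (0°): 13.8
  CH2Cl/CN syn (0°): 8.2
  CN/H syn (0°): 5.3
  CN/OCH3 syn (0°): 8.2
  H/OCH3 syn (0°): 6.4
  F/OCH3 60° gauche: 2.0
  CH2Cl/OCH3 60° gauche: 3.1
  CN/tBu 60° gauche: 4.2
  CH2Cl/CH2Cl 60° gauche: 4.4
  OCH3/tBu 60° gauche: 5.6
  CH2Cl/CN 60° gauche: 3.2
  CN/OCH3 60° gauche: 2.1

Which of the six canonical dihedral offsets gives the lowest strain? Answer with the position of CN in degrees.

60°

CN at 0° (eclipsed): CH2Cl–CN eclipsed, H–OCH3 eclipsed, tBu–H eclipsed; 8.2 + 6.4 + 9.4 = 24.0 kJ/mol.
CN at 60° (staggered): CH2Cl–CN gauche, tBu–OCH3 gauche; 3.2 + 5.6 = 8.8 kJ/mol.
CN at 120° (eclipsed): CH2Cl–H eclipsed, H–CN eclipsed, tBu–OCH3 eclipsed; 7.3 + 5.3 + 13.8 = 26.4 kJ/mol.
CN at 180° (staggered): CH2Cl–OCH3 gauche, tBu–CN gauche, tBu–OCH3 gauche; 3.1 + 4.2 + 5.6 = 12.9 kJ/mol.
CN at 240° (eclipsed): CH2Cl–OCH3 eclipsed, H–H eclipsed, tBu–CN eclipsed; 11.8 + 4.5 + 11.3 = 27.6 kJ/mol.
CN at 300° (staggered): CH2Cl–CN gauche, CH2Cl–OCH3 gauche, tBu–CN gauche; 3.2 + 3.1 + 4.2 = 10.5 kJ/mol.
The minimum (8.8 kJ/mol) occurs with CN at 60°.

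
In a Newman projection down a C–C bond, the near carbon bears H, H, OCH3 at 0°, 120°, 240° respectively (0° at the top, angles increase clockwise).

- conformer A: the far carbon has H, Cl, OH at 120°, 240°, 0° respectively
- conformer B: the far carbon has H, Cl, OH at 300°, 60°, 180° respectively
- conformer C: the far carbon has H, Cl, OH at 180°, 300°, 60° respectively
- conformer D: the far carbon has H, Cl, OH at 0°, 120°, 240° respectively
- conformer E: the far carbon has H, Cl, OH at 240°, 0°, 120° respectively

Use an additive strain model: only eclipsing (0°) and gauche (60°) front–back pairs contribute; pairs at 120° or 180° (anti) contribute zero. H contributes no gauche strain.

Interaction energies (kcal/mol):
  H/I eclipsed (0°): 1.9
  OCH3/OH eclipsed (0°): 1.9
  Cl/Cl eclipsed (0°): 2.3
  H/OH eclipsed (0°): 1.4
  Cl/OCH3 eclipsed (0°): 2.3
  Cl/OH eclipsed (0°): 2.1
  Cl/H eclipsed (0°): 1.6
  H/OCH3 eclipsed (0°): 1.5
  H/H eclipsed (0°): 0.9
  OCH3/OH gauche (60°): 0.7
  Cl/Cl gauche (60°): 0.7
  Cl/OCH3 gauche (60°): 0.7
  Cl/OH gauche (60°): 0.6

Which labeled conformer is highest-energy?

A

A (eclipsed): H(0°)/OH(0°) eclipsed 1.4; H(120°)/H(120°) eclipsed 0.9; OCH3(240°)/Cl(240°) eclipsed 2.3 → 4.6 kcal/mol.
B (staggered): OCH3(240°)/OH(180°) gauche 0.7 → 0.7 kcal/mol.
C (staggered): OCH3(240°)/Cl(300°) gauche 0.7 → 0.7 kcal/mol.
D (eclipsed): H(0°)/H(0°) eclipsed 0.9; H(120°)/Cl(120°) eclipsed 1.6; OCH3(240°)/OH(240°) eclipsed 1.9 → 4.4 kcal/mol.
E (eclipsed): H(0°)/Cl(0°) eclipsed 1.6; H(120°)/OH(120°) eclipsed 1.4; OCH3(240°)/H(240°) eclipsed 1.5 → 4.5 kcal/mol.
A has the highest total (4.6 kcal/mol).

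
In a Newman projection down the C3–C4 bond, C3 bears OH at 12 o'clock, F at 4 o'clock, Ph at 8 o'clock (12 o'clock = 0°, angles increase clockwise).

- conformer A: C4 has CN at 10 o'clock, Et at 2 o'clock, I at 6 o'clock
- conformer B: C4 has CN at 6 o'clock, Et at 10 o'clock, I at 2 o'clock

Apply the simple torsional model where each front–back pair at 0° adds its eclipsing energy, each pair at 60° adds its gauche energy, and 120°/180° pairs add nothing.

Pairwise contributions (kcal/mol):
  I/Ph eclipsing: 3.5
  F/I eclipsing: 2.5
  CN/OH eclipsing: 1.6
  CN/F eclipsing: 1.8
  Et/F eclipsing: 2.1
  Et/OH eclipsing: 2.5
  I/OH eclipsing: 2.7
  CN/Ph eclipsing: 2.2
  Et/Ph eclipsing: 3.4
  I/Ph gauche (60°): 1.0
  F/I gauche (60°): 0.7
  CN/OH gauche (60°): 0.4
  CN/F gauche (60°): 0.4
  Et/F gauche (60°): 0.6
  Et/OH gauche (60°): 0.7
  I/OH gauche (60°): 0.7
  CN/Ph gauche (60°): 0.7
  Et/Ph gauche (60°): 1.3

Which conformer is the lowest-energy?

A (staggered): OH–CN gauche, OH–Et gauche, F–Et gauche, F–I gauche, Ph–CN gauche, Ph–I gauche; 0.4 + 0.7 + 0.6 + 0.7 + 0.7 + 1.0 = 4.1 kcal/mol.
B (staggered): OH–Et gauche, OH–I gauche, F–CN gauche, F–I gauche, Ph–CN gauche, Ph–Et gauche; 0.7 + 0.7 + 0.4 + 0.7 + 0.7 + 1.3 = 4.5 kcal/mol.
A has the lowest total (4.1 kcal/mol).

A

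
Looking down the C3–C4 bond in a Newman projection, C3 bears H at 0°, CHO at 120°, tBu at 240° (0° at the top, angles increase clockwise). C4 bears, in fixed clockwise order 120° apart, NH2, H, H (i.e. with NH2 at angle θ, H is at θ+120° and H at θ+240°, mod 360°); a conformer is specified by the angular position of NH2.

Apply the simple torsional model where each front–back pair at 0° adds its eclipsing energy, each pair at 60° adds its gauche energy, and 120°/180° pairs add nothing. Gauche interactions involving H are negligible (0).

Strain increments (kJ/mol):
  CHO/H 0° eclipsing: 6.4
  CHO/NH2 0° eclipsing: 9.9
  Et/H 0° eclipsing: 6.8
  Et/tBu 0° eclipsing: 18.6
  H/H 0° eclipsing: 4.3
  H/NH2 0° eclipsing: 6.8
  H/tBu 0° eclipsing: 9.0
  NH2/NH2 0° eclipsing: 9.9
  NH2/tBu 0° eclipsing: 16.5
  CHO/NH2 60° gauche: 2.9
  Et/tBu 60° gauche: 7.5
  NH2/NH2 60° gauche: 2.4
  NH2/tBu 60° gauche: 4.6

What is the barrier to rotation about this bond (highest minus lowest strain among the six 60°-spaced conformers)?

NH2 at 0° is eclipsed. H at 0° is eclipsed with NH2 at 0° (6.8); CHO at 120° is eclipsed with H at 120° (6.4); tBu at 240° is eclipsed with H at 240° (9.0). Total 22.2 kJ/mol.
NH2 at 60° is staggered. CHO at 120° is gauche with NH2 at 60° (2.9). Total 2.9 kJ/mol.
NH2 at 120° is eclipsed. H at 0° is eclipsed with H at 0° (4.3); CHO at 120° is eclipsed with NH2 at 120° (9.9); tBu at 240° is eclipsed with H at 240° (9.0). Total 23.2 kJ/mol.
NH2 at 180° is staggered. CHO at 120° is gauche with NH2 at 180° (2.9); tBu at 240° is gauche with NH2 at 180° (4.6). Total 7.5 kJ/mol.
NH2 at 240° is eclipsed. H at 0° is eclipsed with H at 0° (4.3); CHO at 120° is eclipsed with H at 120° (6.4); tBu at 240° is eclipsed with NH2 at 240° (16.5). Total 27.2 kJ/mol.
NH2 at 300° is staggered. tBu at 240° is gauche with NH2 at 300° (4.6). Total 4.6 kJ/mol.
Max at 240° (27.2 kJ/mol), min at 60° (2.9 kJ/mol); barrier = 24.3 kJ/mol.

24.3 kJ/mol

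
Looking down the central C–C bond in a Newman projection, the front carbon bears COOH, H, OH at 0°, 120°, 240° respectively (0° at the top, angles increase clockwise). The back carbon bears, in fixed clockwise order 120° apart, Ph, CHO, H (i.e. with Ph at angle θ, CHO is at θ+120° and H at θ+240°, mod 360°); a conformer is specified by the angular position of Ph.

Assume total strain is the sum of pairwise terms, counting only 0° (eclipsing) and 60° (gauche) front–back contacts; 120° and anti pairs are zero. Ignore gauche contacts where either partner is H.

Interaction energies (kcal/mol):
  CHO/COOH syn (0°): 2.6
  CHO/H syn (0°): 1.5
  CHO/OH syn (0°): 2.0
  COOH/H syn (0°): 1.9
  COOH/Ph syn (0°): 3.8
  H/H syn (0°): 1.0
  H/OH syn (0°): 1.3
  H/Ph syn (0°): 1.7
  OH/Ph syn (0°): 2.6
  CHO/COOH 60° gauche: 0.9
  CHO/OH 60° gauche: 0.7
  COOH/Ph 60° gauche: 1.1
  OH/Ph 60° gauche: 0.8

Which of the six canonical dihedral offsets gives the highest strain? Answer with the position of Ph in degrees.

0°

Ph at 0° (eclipsed): COOH–Ph eclipsed, H–CHO eclipsed, OH–H eclipsed; 3.8 + 1.5 + 1.3 = 6.6 kcal/mol.
Ph at 60° (staggered): COOH–Ph gauche, OH–CHO gauche; 1.1 + 0.7 = 1.8 kcal/mol.
Ph at 120° (eclipsed): COOH–H eclipsed, H–Ph eclipsed, OH–CHO eclipsed; 1.9 + 1.7 + 2.0 = 5.6 kcal/mol.
Ph at 180° (staggered): COOH–CHO gauche, OH–Ph gauche, OH–CHO gauche; 0.9 + 0.8 + 0.7 = 2.4 kcal/mol.
Ph at 240° (eclipsed): COOH–CHO eclipsed, H–H eclipsed, OH–Ph eclipsed; 2.6 + 1.0 + 2.6 = 6.2 kcal/mol.
Ph at 300° (staggered): COOH–Ph gauche, COOH–CHO gauche, OH–Ph gauche; 1.1 + 0.9 + 0.8 = 2.8 kcal/mol.
The maximum (6.6 kcal/mol) occurs with Ph at 0°.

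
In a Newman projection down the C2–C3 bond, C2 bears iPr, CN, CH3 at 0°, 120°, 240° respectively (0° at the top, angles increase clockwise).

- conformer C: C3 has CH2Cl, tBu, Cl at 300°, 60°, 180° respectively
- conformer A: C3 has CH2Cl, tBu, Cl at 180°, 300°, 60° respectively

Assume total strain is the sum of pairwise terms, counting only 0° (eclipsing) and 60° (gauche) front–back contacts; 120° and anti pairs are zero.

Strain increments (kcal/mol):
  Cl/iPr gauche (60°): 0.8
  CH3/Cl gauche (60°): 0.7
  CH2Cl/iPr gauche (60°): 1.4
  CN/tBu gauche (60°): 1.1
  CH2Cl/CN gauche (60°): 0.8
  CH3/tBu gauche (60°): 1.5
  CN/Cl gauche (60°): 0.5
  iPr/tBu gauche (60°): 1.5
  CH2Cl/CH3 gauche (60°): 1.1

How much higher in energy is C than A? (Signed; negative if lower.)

+0.1 kcal/mol

C is staggered. iPr at 0° is gauche with CH2Cl at 300° (1.4); iPr at 0° is gauche with tBu at 60° (1.5); CN at 120° is gauche with tBu at 60° (1.1); CN at 120° is gauche with Cl at 180° (0.5); CH3 at 240° is gauche with CH2Cl at 300° (1.1); CH3 at 240° is gauche with Cl at 180° (0.7). Total 6.3 kcal/mol.
A is staggered. iPr at 0° is gauche with tBu at 300° (1.5); iPr at 0° is gauche with Cl at 60° (0.8); CN at 120° is gauche with CH2Cl at 180° (0.8); CN at 120° is gauche with Cl at 60° (0.5); CH3 at 240° is gauche with CH2Cl at 180° (1.1); CH3 at 240° is gauche with tBu at 300° (1.5). Total 6.2 kcal/mol.
E(C) − E(A) = 6.3 − 6.2 = +0.1 kcal/mol.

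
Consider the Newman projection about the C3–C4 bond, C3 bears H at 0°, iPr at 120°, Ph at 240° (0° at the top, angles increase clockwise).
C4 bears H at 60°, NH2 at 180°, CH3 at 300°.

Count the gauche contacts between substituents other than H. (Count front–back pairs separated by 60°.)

3

Non-H gauche pairs: iPr(120°)/NH2(180°); Ph(240°)/NH2(180°); Ph(240°)/CH3(300°) — 3 interactions.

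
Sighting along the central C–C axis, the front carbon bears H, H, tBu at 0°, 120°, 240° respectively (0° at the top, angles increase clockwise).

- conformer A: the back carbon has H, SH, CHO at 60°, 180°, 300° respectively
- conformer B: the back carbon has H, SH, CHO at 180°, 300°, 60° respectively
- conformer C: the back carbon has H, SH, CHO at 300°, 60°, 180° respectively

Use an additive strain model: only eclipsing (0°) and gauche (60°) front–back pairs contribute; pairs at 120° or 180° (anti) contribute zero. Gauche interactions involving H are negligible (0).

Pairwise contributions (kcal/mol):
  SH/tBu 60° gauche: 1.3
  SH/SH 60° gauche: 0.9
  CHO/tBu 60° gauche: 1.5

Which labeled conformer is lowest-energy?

B

A is staggered. tBu at 240° is gauche with SH at 180° (1.3); tBu at 240° is gauche with CHO at 300° (1.5). Total 2.8 kcal/mol.
B is staggered. tBu at 240° is gauche with SH at 300° (1.3). Total 1.3 kcal/mol.
C is staggered. tBu at 240° is gauche with CHO at 180° (1.5). Total 1.5 kcal/mol.
B has the lowest total (1.3 kcal/mol).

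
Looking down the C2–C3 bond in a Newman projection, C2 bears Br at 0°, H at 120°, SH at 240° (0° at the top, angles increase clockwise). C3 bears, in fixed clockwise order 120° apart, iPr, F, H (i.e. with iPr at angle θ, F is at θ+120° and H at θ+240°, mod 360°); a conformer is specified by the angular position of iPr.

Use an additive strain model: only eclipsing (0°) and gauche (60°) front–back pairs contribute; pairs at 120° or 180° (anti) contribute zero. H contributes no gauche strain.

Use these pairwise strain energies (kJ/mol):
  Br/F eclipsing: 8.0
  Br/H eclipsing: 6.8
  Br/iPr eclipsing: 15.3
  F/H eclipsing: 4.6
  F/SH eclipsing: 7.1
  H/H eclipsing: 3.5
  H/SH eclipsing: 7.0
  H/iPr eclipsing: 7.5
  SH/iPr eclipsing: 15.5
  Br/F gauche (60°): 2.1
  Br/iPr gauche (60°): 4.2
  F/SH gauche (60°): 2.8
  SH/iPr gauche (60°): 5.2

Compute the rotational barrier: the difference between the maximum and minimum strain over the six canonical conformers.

20.0 kJ/mol

iPr at 0° (eclipsed): Br(0°)/iPr(0°) eclipsed 15.3; H(120°)/F(120°) eclipsed 4.6; SH(240°)/H(240°) eclipsed 7.0 → 26.9 kJ/mol.
iPr at 60° (staggered): Br(0°)/iPr(60°) gauche 4.2; SH(240°)/F(180°) gauche 2.8 → 7.0 kJ/mol.
iPr at 120° (eclipsed): Br(0°)/H(0°) eclipsed 6.8; H(120°)/iPr(120°) eclipsed 7.5; SH(240°)/F(240°) eclipsed 7.1 → 21.4 kJ/mol.
iPr at 180° (staggered): Br(0°)/F(300°) gauche 2.1; SH(240°)/iPr(180°) gauche 5.2; SH(240°)/F(300°) gauche 2.8 → 10.1 kJ/mol.
iPr at 240° (eclipsed): Br(0°)/F(0°) eclipsed 8.0; H(120°)/H(120°) eclipsed 3.5; SH(240°)/iPr(240°) eclipsed 15.5 → 27.0 kJ/mol.
iPr at 300° (staggered): Br(0°)/iPr(300°) gauche 4.2; Br(0°)/F(60°) gauche 2.1; SH(240°)/iPr(300°) gauche 5.2 → 11.5 kJ/mol.
Max at 240° (27.0 kJ/mol), min at 60° (7.0 kJ/mol); barrier = 20.0 kJ/mol.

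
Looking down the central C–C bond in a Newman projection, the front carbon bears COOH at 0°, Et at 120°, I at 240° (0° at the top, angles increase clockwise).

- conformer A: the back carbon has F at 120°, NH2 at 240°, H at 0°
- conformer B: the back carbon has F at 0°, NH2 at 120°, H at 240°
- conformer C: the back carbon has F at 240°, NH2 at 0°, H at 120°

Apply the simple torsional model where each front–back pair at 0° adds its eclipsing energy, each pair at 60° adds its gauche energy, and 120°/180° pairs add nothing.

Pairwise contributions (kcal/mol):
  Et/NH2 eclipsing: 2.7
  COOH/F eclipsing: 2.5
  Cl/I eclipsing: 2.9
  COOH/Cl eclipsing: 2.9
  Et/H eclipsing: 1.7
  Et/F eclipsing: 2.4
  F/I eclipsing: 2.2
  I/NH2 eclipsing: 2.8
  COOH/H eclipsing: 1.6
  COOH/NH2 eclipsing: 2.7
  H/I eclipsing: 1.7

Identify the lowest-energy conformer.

A (eclipsed): COOH(0°)/H(0°) eclipsed 1.6; Et(120°)/F(120°) eclipsed 2.4; I(240°)/NH2(240°) eclipsed 2.8 → 6.8 kcal/mol.
B (eclipsed): COOH(0°)/F(0°) eclipsed 2.5; Et(120°)/NH2(120°) eclipsed 2.7; I(240°)/H(240°) eclipsed 1.7 → 6.9 kcal/mol.
C (eclipsed): COOH(0°)/NH2(0°) eclipsed 2.7; Et(120°)/H(120°) eclipsed 1.7; I(240°)/F(240°) eclipsed 2.2 → 6.6 kcal/mol.
C has the lowest total (6.6 kcal/mol).

C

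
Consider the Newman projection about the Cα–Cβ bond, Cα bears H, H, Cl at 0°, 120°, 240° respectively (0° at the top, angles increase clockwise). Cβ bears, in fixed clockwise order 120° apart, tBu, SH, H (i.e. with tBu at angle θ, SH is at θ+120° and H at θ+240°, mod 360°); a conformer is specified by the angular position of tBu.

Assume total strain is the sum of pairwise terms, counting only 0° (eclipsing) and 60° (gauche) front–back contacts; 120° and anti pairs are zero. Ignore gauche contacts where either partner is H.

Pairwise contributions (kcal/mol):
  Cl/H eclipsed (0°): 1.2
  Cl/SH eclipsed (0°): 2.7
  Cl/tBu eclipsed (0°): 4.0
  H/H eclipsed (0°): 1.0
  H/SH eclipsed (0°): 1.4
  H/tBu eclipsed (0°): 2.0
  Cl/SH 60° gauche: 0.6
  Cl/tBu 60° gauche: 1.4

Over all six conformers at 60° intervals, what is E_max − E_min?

tBu at 0° (eclipsed): H–tBu eclipsed, H–SH eclipsed, Cl–H eclipsed; 2.0 + 1.4 + 1.2 = 4.6 kcal/mol.
tBu at 60° (staggered): Cl–SH gauche; 0.6 = 0.6 kcal/mol.
tBu at 120° (eclipsed): H–H eclipsed, H–tBu eclipsed, Cl–SH eclipsed; 1.0 + 2.0 + 2.7 = 5.7 kcal/mol.
tBu at 180° (staggered): Cl–tBu gauche, Cl–SH gauche; 1.4 + 0.6 = 2.0 kcal/mol.
tBu at 240° (eclipsed): H–SH eclipsed, H–H eclipsed, Cl–tBu eclipsed; 1.4 + 1.0 + 4.0 = 6.4 kcal/mol.
tBu at 300° (staggered): Cl–tBu gauche; 1.4 = 1.4 kcal/mol.
Max at 240° (6.4 kcal/mol), min at 60° (0.6 kcal/mol); barrier = 5.8 kcal/mol.

5.8 kcal/mol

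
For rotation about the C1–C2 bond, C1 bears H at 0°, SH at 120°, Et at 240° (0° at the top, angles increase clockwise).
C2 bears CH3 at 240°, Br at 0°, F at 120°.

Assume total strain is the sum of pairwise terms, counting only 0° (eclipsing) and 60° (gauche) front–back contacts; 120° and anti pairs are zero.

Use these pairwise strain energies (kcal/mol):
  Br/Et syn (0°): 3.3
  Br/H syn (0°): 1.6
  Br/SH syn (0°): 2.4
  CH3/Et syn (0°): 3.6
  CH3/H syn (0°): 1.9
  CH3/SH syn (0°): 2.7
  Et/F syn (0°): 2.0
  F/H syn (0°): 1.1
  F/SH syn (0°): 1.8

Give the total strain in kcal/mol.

7.0 kcal/mol

This conformer is eclipsed. H at 0° is eclipsed with Br at 0° (1.6); SH at 120° is eclipsed with F at 120° (1.8); Et at 240° is eclipsed with CH3 at 240° (3.6). Total 7.0 kcal/mol.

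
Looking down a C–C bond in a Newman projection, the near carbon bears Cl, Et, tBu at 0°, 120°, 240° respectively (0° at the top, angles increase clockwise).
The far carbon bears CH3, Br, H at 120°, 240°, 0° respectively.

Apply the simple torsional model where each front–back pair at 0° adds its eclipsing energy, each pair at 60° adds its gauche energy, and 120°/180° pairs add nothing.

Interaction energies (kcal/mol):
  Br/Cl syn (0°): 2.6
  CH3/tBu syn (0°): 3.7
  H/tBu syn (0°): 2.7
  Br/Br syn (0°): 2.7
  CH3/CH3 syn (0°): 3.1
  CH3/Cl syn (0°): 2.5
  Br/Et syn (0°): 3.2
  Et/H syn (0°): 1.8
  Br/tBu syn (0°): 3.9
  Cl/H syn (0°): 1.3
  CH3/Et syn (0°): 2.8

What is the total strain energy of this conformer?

This conformer is eclipsed. Cl at 0° is eclipsed with H at 0° (1.3); Et at 120° is eclipsed with CH3 at 120° (2.8); tBu at 240° is eclipsed with Br at 240° (3.9). Total 8.0 kcal/mol.

8.0 kcal/mol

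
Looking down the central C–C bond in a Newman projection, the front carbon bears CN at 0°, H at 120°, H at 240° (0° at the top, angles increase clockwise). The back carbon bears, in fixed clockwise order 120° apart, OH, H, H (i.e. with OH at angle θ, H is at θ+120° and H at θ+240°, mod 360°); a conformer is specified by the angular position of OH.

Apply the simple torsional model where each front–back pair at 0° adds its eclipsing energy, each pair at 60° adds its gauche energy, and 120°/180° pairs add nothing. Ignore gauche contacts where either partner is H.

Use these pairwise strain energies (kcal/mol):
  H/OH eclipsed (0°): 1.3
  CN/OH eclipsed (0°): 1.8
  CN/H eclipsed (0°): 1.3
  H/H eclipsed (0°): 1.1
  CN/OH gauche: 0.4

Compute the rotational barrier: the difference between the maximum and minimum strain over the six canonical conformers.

OH at 0° is eclipsed. CN at 0° is eclipsed with OH at 0° (1.8); H at 120° is eclipsed with H at 120° (1.1); H at 240° is eclipsed with H at 240° (1.1). Total 4.0 kcal/mol.
OH at 60° is staggered. CN at 0° is gauche with OH at 60° (0.4). Total 0.4 kcal/mol.
OH at 120° is eclipsed. CN at 0° is eclipsed with H at 0° (1.3); H at 120° is eclipsed with OH at 120° (1.3); H at 240° is eclipsed with H at 240° (1.1). Total 3.7 kcal/mol.
OH at 180° (staggered): no non-H gauche contacts → 0.0 kcal/mol.
OH at 240° is eclipsed. CN at 0° is eclipsed with H at 0° (1.3); H at 120° is eclipsed with H at 120° (1.1); H at 240° is eclipsed with OH at 240° (1.3). Total 3.7 kcal/mol.
OH at 300° is staggered. CN at 0° is gauche with OH at 300° (0.4). Total 0.4 kcal/mol.
Max at 0° (4.0 kcal/mol), min at 180° (0.0 kcal/mol); barrier = 4.0 kcal/mol.

4.0 kcal/mol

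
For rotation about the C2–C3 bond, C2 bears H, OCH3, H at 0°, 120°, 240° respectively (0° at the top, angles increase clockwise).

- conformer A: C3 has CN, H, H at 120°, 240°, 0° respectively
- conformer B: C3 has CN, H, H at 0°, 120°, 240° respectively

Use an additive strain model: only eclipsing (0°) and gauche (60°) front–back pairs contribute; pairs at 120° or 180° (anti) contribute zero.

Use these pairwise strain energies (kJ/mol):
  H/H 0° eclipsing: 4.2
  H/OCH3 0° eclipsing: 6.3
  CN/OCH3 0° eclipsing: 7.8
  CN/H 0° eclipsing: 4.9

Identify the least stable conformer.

A

A is eclipsed. H at 0° is eclipsed with H at 0° (4.2); OCH3 at 120° is eclipsed with CN at 120° (7.8); H at 240° is eclipsed with H at 240° (4.2). Total 16.2 kJ/mol.
B is eclipsed. H at 0° is eclipsed with CN at 0° (4.9); OCH3 at 120° is eclipsed with H at 120° (6.3); H at 240° is eclipsed with H at 240° (4.2). Total 15.4 kJ/mol.
A has the highest total (16.2 kJ/mol).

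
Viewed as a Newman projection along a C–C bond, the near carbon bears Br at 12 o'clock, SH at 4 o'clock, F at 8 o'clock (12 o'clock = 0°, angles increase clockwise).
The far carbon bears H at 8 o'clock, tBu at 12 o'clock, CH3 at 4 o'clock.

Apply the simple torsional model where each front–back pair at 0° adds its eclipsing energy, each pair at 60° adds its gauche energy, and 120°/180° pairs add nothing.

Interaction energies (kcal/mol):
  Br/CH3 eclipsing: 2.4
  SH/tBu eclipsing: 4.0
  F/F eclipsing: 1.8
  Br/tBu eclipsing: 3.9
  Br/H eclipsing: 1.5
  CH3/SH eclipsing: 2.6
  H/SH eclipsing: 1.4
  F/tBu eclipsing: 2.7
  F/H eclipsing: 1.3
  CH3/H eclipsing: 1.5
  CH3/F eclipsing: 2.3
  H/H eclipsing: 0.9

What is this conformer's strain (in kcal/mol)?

7.8 kcal/mol

This conformer (eclipsed): Br–tBu eclipsed, SH–CH3 eclipsed, F–H eclipsed; 3.9 + 2.6 + 1.3 = 7.8 kcal/mol.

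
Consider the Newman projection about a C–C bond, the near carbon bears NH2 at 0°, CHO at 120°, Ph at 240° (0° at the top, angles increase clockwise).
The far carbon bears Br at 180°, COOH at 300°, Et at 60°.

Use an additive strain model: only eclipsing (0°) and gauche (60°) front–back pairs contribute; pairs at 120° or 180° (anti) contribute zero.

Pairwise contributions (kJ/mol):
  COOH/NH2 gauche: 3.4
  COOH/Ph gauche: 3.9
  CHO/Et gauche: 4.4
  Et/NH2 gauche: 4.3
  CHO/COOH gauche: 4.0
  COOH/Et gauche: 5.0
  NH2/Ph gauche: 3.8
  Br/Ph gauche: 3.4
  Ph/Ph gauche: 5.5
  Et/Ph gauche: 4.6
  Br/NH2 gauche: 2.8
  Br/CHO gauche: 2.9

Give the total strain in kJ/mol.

22.3 kJ/mol

This conformer (staggered): NH2–COOH gauche, NH2–Et gauche, CHO–Br gauche, CHO–Et gauche, Ph–Br gauche, Ph–COOH gauche; 3.4 + 4.3 + 2.9 + 4.4 + 3.4 + 3.9 = 22.3 kJ/mol.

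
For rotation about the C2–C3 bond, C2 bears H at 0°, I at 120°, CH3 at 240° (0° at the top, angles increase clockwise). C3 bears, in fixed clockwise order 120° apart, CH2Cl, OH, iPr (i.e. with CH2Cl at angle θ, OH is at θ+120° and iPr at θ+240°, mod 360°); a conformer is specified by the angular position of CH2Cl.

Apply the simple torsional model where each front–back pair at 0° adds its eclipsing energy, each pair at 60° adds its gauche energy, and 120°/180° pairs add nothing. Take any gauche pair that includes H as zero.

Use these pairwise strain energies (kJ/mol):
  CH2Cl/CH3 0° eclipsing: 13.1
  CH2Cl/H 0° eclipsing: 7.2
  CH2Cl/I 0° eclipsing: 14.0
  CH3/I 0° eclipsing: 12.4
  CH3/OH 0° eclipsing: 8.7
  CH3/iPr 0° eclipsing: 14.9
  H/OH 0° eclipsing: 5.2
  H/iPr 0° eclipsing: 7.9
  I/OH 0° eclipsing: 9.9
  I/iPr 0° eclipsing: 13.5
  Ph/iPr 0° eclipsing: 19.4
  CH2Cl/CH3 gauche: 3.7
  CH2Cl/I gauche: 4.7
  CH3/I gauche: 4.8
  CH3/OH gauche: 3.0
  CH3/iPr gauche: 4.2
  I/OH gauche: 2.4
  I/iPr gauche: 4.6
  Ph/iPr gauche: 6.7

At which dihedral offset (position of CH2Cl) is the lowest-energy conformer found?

60°

CH2Cl at 0° (eclipsed): H(0°)/CH2Cl(0°) eclipsed 7.2; I(120°)/OH(120°) eclipsed 9.9; CH3(240°)/iPr(240°) eclipsed 14.9 → 32.0 kJ/mol.
CH2Cl at 60° (staggered): I(120°)/CH2Cl(60°) gauche 4.7; I(120°)/OH(180°) gauche 2.4; CH3(240°)/OH(180°) gauche 3.0; CH3(240°)/iPr(300°) gauche 4.2 → 14.3 kJ/mol.
CH2Cl at 120° (eclipsed): H(0°)/iPr(0°) eclipsed 7.9; I(120°)/CH2Cl(120°) eclipsed 14.0; CH3(240°)/OH(240°) eclipsed 8.7 → 30.6 kJ/mol.
CH2Cl at 180° (staggered): I(120°)/CH2Cl(180°) gauche 4.7; I(120°)/iPr(60°) gauche 4.6; CH3(240°)/CH2Cl(180°) gauche 3.7; CH3(240°)/OH(300°) gauche 3.0 → 16.0 kJ/mol.
CH2Cl at 240° (eclipsed): H(0°)/OH(0°) eclipsed 5.2; I(120°)/iPr(120°) eclipsed 13.5; CH3(240°)/CH2Cl(240°) eclipsed 13.1 → 31.8 kJ/mol.
CH2Cl at 300° (staggered): I(120°)/OH(60°) gauche 2.4; I(120°)/iPr(180°) gauche 4.6; CH3(240°)/CH2Cl(300°) gauche 3.7; CH3(240°)/iPr(180°) gauche 4.2 → 14.9 kJ/mol.
The minimum (14.3 kJ/mol) occurs with CH2Cl at 60°.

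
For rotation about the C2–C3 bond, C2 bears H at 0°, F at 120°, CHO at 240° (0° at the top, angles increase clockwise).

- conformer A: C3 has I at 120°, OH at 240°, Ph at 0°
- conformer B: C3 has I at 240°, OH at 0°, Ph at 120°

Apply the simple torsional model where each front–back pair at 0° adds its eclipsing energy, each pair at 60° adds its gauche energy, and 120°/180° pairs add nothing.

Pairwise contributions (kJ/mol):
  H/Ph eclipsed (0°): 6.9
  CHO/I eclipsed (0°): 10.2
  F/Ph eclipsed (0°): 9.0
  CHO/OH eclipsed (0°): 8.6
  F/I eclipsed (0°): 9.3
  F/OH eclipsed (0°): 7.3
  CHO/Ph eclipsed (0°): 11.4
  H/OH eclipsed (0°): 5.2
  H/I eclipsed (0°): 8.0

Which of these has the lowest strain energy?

A (eclipsed): H–Ph eclipsed, F–I eclipsed, CHO–OH eclipsed; 6.9 + 9.3 + 8.6 = 24.8 kJ/mol.
B (eclipsed): H–OH eclipsed, F–Ph eclipsed, CHO–I eclipsed; 5.2 + 9.0 + 10.2 = 24.4 kJ/mol.
B has the lowest total (24.4 kJ/mol).

B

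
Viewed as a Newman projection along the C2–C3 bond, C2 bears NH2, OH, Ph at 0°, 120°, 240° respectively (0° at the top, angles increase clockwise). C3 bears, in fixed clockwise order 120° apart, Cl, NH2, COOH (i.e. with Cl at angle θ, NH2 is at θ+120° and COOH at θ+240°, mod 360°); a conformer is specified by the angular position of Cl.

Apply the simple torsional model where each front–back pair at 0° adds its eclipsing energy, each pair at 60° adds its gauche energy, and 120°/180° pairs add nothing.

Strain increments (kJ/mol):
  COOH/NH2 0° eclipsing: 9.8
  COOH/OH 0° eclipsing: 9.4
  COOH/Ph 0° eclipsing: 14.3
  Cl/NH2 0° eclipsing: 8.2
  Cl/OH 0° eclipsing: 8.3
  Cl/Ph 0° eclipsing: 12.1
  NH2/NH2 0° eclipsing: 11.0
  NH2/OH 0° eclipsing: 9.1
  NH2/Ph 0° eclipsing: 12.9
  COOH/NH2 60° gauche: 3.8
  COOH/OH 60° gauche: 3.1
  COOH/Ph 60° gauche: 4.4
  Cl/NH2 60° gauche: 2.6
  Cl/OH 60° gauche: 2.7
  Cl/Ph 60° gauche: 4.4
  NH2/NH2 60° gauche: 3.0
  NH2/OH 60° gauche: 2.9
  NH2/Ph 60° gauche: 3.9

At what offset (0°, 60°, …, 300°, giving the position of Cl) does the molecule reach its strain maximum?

240°

Cl at 0° (eclipsed): NH2(0°)/Cl(0°) eclipsed 8.2; OH(120°)/NH2(120°) eclipsed 9.1; Ph(240°)/COOH(240°) eclipsed 14.3 → 31.6 kJ/mol.
Cl at 60° (staggered): NH2(0°)/Cl(60°) gauche 2.6; NH2(0°)/COOH(300°) gauche 3.8; OH(120°)/Cl(60°) gauche 2.7; OH(120°)/NH2(180°) gauche 2.9; Ph(240°)/NH2(180°) gauche 3.9; Ph(240°)/COOH(300°) gauche 4.4 → 20.3 kJ/mol.
Cl at 120° (eclipsed): NH2(0°)/COOH(0°) eclipsed 9.8; OH(120°)/Cl(120°) eclipsed 8.3; Ph(240°)/NH2(240°) eclipsed 12.9 → 31.0 kJ/mol.
Cl at 180° (staggered): NH2(0°)/NH2(300°) gauche 3.0; NH2(0°)/COOH(60°) gauche 3.8; OH(120°)/Cl(180°) gauche 2.7; OH(120°)/COOH(60°) gauche 3.1; Ph(240°)/Cl(180°) gauche 4.4; Ph(240°)/NH2(300°) gauche 3.9 → 20.9 kJ/mol.
Cl at 240° (eclipsed): NH2(0°)/NH2(0°) eclipsed 11.0; OH(120°)/COOH(120°) eclipsed 9.4; Ph(240°)/Cl(240°) eclipsed 12.1 → 32.5 kJ/mol.
Cl at 300° (staggered): NH2(0°)/Cl(300°) gauche 2.6; NH2(0°)/NH2(60°) gauche 3.0; OH(120°)/NH2(60°) gauche 2.9; OH(120°)/COOH(180°) gauche 3.1; Ph(240°)/Cl(300°) gauche 4.4; Ph(240°)/COOH(180°) gauche 4.4 → 20.4 kJ/mol.
The maximum (32.5 kJ/mol) occurs with Cl at 240°.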